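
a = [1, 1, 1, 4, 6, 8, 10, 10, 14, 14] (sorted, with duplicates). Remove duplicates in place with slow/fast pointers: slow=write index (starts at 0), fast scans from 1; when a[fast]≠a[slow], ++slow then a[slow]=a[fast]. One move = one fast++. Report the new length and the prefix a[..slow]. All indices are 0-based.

(s=0,f=1) a[fast]=1=a[slow] dup → fast++
(s=0,f=2) a[fast]=1=a[slow] dup → fast++
(s=0,f=3) a[fast]=4≠a[slow]=1 write a[1]=4 → slow++,fast++
(s=1,f=4) a[fast]=6≠a[slow]=4 write a[2]=6 → slow++,fast++
(s=2,f=5) a[fast]=8≠a[slow]=6 write a[3]=8 → slow++,fast++
(s=3,f=6) a[fast]=10≠a[slow]=8 write a[4]=10 → slow++,fast++
(s=4,f=7) a[fast]=10=a[slow] dup → fast++
(s=4,f=8) a[fast]=14≠a[slow]=10 write a[5]=14 → slow++,fast++
(s=5,f=9) a[fast]=14=a[slow] dup → fast++

length 6; prefix = [1, 4, 6, 8, 10, 14]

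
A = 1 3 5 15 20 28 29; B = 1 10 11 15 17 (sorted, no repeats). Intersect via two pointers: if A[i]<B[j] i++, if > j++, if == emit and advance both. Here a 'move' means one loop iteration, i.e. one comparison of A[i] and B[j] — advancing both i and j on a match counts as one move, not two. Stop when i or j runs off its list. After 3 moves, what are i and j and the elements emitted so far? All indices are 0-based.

i=3, j=1, emitted=[1]

[i=0,j=0] 1==1 emit → i++,j++
[i=1,j=1] 3<10 → i++
[i=2,j=1] 5<10 → i++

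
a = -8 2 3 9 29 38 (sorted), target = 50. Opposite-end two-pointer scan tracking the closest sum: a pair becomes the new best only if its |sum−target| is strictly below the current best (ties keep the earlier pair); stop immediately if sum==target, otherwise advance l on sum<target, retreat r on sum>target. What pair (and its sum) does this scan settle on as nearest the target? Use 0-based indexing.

[0,5] -8+38=30 d=20 * → l++
[1,5] 2+38=40 d=10 * → l++
[2,5] 3+38=41 d=9 * → l++
[3,5] 9+38=47 d=3 * → l++
[4,5] 29+38=67 d=17 → r--

pair (9, 38) with sum 47 (|Δ|=3)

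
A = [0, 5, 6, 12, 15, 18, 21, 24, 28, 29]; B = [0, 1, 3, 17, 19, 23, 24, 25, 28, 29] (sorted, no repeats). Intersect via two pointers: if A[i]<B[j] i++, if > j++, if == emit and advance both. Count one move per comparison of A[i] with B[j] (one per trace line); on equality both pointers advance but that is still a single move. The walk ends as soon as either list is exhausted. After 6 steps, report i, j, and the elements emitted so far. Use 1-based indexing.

[i=1,j=1] 0==0 emit → i++,j++
[i=2,j=2] 5>1 → j++
[i=2,j=3] 5>3 → j++
[i=2,j=4] 5<17 → i++
[i=3,j=4] 6<17 → i++
[i=4,j=4] 12<17 → i++

i=5, j=4, emitted=[0]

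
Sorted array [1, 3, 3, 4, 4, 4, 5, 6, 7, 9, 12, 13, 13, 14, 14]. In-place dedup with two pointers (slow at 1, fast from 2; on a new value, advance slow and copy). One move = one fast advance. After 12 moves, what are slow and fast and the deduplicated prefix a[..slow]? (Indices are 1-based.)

slow=9, fast=14, prefix=[1, 3, 4, 5, 6, 7, 9, 12, 13]

slow=1 fast=2: a[fast]=3≠a[slow]=1 write a[2]=3, slow++,fast++
slow=2 fast=3: a[fast]=3=a[slow] dup, fast++
slow=2 fast=4: a[fast]=4≠a[slow]=3 write a[3]=4, slow++,fast++
slow=3 fast=5: a[fast]=4=a[slow] dup, fast++
slow=3 fast=6: a[fast]=4=a[slow] dup, fast++
slow=3 fast=7: a[fast]=5≠a[slow]=4 write a[4]=5, slow++,fast++
slow=4 fast=8: a[fast]=6≠a[slow]=5 write a[5]=6, slow++,fast++
slow=5 fast=9: a[fast]=7≠a[slow]=6 write a[6]=7, slow++,fast++
slow=6 fast=10: a[fast]=9≠a[slow]=7 write a[7]=9, slow++,fast++
slow=7 fast=11: a[fast]=12≠a[slow]=9 write a[8]=12, slow++,fast++
slow=8 fast=12: a[fast]=13≠a[slow]=12 write a[9]=13, slow++,fast++
slow=9 fast=13: a[fast]=13=a[slow] dup, fast++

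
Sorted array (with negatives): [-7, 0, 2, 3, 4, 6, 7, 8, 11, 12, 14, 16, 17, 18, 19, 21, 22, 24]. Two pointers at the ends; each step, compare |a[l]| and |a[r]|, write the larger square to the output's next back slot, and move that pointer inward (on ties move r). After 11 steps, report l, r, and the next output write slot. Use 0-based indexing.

l=0, r=6, next write slot=6

l=0 r=17: |-7|<=|24| out[17]=576, r--
l=0 r=16: |-7|<=|22| out[16]=484, r--
l=0 r=15: |-7|<=|21| out[15]=441, r--
l=0 r=14: |-7|<=|19| out[14]=361, r--
l=0 r=13: |-7|<=|18| out[13]=324, r--
l=0 r=12: |-7|<=|17| out[12]=289, r--
l=0 r=11: |-7|<=|16| out[11]=256, r--
l=0 r=10: |-7|<=|14| out[10]=196, r--
l=0 r=9: |-7|<=|12| out[9]=144, r--
l=0 r=8: |-7|<=|11| out[8]=121, r--
l=0 r=7: |-7|<=|8| out[7]=64, r--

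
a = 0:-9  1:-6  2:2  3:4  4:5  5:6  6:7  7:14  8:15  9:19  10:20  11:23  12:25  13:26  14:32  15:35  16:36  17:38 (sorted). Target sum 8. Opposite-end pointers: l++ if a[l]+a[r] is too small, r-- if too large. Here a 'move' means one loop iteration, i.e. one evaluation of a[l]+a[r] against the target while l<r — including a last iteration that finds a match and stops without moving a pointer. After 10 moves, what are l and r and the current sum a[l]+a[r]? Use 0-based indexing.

[0,17] -9+38=29 >8 → r--
[0,16] -9+36=27 >8 → r--
[0,15] -9+35=26 >8 → r--
[0,14] -9+32=23 >8 → r--
[0,13] -9+26=17 >8 → r--
[0,12] -9+25=16 >8 → r--
[0,11] -9+23=14 >8 → r--
[0,10] -9+20=11 >8 → r--
[0,9] -9+19=10 >8 → r--
[0,8] -9+15=6 <8 → l++

l=1, r=8, sum=9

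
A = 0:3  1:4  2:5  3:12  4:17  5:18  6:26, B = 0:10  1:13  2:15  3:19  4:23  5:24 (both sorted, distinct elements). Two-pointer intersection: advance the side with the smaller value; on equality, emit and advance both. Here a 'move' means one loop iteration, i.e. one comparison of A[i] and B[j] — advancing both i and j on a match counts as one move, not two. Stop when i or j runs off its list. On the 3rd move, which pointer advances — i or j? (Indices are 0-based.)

i=0 j=0: 3<10, i++
i=1 j=0: 4<10, i++
i=2 j=0: 5<10, i++

i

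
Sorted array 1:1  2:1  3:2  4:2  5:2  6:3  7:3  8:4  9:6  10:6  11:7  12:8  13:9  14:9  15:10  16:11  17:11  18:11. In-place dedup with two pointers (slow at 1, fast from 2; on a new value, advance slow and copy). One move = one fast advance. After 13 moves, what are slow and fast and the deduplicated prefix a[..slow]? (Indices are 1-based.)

slow=8, fast=15, prefix=[1, 2, 3, 4, 6, 7, 8, 9]

slow=1 fast=2: a[fast]=1=a[slow] dup, fast++
slow=1 fast=3: a[fast]=2≠a[slow]=1 write a[2]=2, slow++,fast++
slow=2 fast=4: a[fast]=2=a[slow] dup, fast++
slow=2 fast=5: a[fast]=2=a[slow] dup, fast++
slow=2 fast=6: a[fast]=3≠a[slow]=2 write a[3]=3, slow++,fast++
slow=3 fast=7: a[fast]=3=a[slow] dup, fast++
slow=3 fast=8: a[fast]=4≠a[slow]=3 write a[4]=4, slow++,fast++
slow=4 fast=9: a[fast]=6≠a[slow]=4 write a[5]=6, slow++,fast++
slow=5 fast=10: a[fast]=6=a[slow] dup, fast++
slow=5 fast=11: a[fast]=7≠a[slow]=6 write a[6]=7, slow++,fast++
slow=6 fast=12: a[fast]=8≠a[slow]=7 write a[7]=8, slow++,fast++
slow=7 fast=13: a[fast]=9≠a[slow]=8 write a[8]=9, slow++,fast++
slow=8 fast=14: a[fast]=9=a[slow] dup, fast++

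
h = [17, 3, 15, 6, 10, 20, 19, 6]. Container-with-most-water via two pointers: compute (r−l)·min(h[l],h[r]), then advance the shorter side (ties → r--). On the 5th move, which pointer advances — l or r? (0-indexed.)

[0,7] min(17,6)*7=42 best=42 * → r--
[0,6] min(17,19)*6=102 best=102 * → l++
[1,6] min(3,19)*5=15 best=102 → l++
[2,6] min(15,19)*4=60 best=102 → l++
[3,6] min(6,19)*3=18 best=102 → l++

l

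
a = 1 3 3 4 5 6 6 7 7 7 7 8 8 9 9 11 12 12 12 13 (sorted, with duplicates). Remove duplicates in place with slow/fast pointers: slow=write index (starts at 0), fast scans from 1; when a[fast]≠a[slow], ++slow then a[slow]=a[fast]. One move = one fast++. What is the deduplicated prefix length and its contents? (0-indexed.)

slow=0 fast=1: a[fast]=3≠a[slow]=1 write a[1]=3, slow++,fast++
slow=1 fast=2: a[fast]=3=a[slow] dup, fast++
slow=1 fast=3: a[fast]=4≠a[slow]=3 write a[2]=4, slow++,fast++
slow=2 fast=4: a[fast]=5≠a[slow]=4 write a[3]=5, slow++,fast++
slow=3 fast=5: a[fast]=6≠a[slow]=5 write a[4]=6, slow++,fast++
slow=4 fast=6: a[fast]=6=a[slow] dup, fast++
slow=4 fast=7: a[fast]=7≠a[slow]=6 write a[5]=7, slow++,fast++
slow=5 fast=8: a[fast]=7=a[slow] dup, fast++
slow=5 fast=9: a[fast]=7=a[slow] dup, fast++
slow=5 fast=10: a[fast]=7=a[slow] dup, fast++
slow=5 fast=11: a[fast]=8≠a[slow]=7 write a[6]=8, slow++,fast++
slow=6 fast=12: a[fast]=8=a[slow] dup, fast++
slow=6 fast=13: a[fast]=9≠a[slow]=8 write a[7]=9, slow++,fast++
slow=7 fast=14: a[fast]=9=a[slow] dup, fast++
slow=7 fast=15: a[fast]=11≠a[slow]=9 write a[8]=11, slow++,fast++
slow=8 fast=16: a[fast]=12≠a[slow]=11 write a[9]=12, slow++,fast++
slow=9 fast=17: a[fast]=12=a[slow] dup, fast++
slow=9 fast=18: a[fast]=12=a[slow] dup, fast++
slow=9 fast=19: a[fast]=13≠a[slow]=12 write a[10]=13, slow++,fast++

length 11; prefix = [1, 3, 4, 5, 6, 7, 8, 9, 11, 12, 13]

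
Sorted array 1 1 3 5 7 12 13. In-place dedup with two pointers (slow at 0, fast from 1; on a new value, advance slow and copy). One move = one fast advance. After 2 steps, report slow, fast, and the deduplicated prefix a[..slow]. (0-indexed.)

slow=1, fast=3, prefix=[1, 3]

(s=0,f=1) a[fast]=1=a[slow] dup → fast++
(s=0,f=2) a[fast]=3≠a[slow]=1 write a[1]=3 → slow++,fast++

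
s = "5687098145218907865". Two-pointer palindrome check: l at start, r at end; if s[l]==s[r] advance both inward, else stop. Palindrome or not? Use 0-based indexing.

[0,18] '5'=='5' → l++,r--
[1,17] '6'=='6' → l++,r--
[2,16] '8'=='8' → l++,r--
[3,15] '7'=='7' → l++,r--
[4,14] '0'=='0' → l++,r--
[5,13] '9'=='9' → l++,r--
[6,12] '8'=='8' → l++,r--
[7,11] '1'=='1' → l++,r--
[8,10] '4'!='2' → stop

not a palindrome (mismatch at 8,10)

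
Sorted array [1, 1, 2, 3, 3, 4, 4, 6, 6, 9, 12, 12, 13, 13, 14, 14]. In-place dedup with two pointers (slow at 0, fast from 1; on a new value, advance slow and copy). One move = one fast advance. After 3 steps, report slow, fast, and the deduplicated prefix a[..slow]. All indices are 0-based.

(s=0,f=1) a[fast]=1=a[slow] dup → fast++
(s=0,f=2) a[fast]=2≠a[slow]=1 write a[1]=2 → slow++,fast++
(s=1,f=3) a[fast]=3≠a[slow]=2 write a[2]=3 → slow++,fast++

slow=2, fast=4, prefix=[1, 2, 3]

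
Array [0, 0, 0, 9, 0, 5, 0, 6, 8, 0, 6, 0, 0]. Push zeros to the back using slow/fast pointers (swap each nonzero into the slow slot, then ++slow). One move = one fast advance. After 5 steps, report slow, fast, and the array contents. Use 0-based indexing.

(s=0,f=0) a[fast]=0 → fast++
(s=0,f=1) a[fast]=0 → fast++
(s=0,f=2) a[fast]=0 → fast++
(s=0,f=3) a[fast]=9≠0 swap→a[0]=9 → slow++,fast++
(s=1,f=4) a[fast]=0 → fast++

slow=1, fast=5, a=[9, 0, 0, 0, 0, 5, 0, 6, 8, 0, 6, 0, 0]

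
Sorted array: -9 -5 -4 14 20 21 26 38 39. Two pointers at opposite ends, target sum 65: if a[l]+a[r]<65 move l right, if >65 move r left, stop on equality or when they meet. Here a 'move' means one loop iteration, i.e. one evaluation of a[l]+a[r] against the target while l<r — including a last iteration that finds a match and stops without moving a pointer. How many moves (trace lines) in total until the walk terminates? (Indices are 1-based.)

l=1 r=9: -9+39=30 <65, l++
l=2 r=9: -5+39=34 <65, l++
l=3 r=9: -4+39=35 <65, l++
l=4 r=9: 14+39=53 <65, l++
l=5 r=9: 20+39=59 <65, l++
l=6 r=9: 21+39=60 <65, l++
l=7 r=9: 26+39=65, found

7 moves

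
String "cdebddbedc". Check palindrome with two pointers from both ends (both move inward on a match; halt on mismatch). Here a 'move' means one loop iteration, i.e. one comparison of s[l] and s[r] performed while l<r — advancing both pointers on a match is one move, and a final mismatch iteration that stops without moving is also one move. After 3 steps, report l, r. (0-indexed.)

[0,9] 'c'=='c' → l++,r--
[1,8] 'd'=='d' → l++,r--
[2,7] 'e'=='e' → l++,r--

l=3, r=6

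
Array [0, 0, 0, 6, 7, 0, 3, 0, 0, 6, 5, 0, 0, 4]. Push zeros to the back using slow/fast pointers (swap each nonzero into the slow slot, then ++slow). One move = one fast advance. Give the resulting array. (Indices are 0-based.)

(s=0,f=0) a[fast]=0 → fast++
(s=0,f=1) a[fast]=0 → fast++
(s=0,f=2) a[fast]=0 → fast++
(s=0,f=3) a[fast]=6≠0 swap→a[0]=6 → slow++,fast++
(s=1,f=4) a[fast]=7≠0 swap→a[1]=7 → slow++,fast++
(s=2,f=5) a[fast]=0 → fast++
(s=2,f=6) a[fast]=3≠0 swap→a[2]=3 → slow++,fast++
(s=3,f=7) a[fast]=0 → fast++
(s=3,f=8) a[fast]=0 → fast++
(s=3,f=9) a[fast]=6≠0 swap→a[3]=6 → slow++,fast++
(s=4,f=10) a[fast]=5≠0 swap→a[4]=5 → slow++,fast++
(s=5,f=11) a[fast]=0 → fast++
(s=5,f=12) a[fast]=0 → fast++
(s=5,f=13) a[fast]=4≠0 swap→a[5]=4 → slow++,fast++

[6, 7, 3, 6, 5, 4, 0, 0, 0, 0, 0, 0, 0, 0]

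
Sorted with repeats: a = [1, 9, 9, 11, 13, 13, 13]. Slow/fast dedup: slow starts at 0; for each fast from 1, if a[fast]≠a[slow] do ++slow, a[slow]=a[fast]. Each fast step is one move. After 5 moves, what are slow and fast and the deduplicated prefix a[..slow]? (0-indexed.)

slow=0 fast=1: a[fast]=9≠a[slow]=1 write a[1]=9, slow++,fast++
slow=1 fast=2: a[fast]=9=a[slow] dup, fast++
slow=1 fast=3: a[fast]=11≠a[slow]=9 write a[2]=11, slow++,fast++
slow=2 fast=4: a[fast]=13≠a[slow]=11 write a[3]=13, slow++,fast++
slow=3 fast=5: a[fast]=13=a[slow] dup, fast++

slow=3, fast=6, prefix=[1, 9, 11, 13]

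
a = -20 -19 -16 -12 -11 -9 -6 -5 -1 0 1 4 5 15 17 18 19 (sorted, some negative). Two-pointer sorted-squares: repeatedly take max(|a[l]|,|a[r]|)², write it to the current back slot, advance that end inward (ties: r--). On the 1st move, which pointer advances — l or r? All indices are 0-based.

l

l=0 r=16: |-20|>|19| out[16]=400, l++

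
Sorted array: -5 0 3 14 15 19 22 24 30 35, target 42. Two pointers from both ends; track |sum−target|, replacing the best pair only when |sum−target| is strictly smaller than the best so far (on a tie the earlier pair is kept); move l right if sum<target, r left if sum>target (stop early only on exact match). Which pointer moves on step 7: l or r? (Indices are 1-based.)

l

[1,10] -5+35=30 d=12 * → l++
[2,10] 0+35=35 d=7 * → l++
[3,10] 3+35=38 d=4 * → l++
[4,10] 14+35=49 d=7 → r--
[4,9] 14+30=44 d=2 * → r--
[4,8] 14+24=38 d=4 → l++
[5,8] 15+24=39 d=3 → l++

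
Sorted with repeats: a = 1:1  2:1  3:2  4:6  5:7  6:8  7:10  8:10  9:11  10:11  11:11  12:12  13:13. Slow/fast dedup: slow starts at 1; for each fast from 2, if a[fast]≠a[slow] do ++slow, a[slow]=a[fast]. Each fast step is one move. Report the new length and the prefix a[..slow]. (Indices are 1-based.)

slow=1 fast=2: a[fast]=1=a[slow] dup, fast++
slow=1 fast=3: a[fast]=2≠a[slow]=1 write a[2]=2, slow++,fast++
slow=2 fast=4: a[fast]=6≠a[slow]=2 write a[3]=6, slow++,fast++
slow=3 fast=5: a[fast]=7≠a[slow]=6 write a[4]=7, slow++,fast++
slow=4 fast=6: a[fast]=8≠a[slow]=7 write a[5]=8, slow++,fast++
slow=5 fast=7: a[fast]=10≠a[slow]=8 write a[6]=10, slow++,fast++
slow=6 fast=8: a[fast]=10=a[slow] dup, fast++
slow=6 fast=9: a[fast]=11≠a[slow]=10 write a[7]=11, slow++,fast++
slow=7 fast=10: a[fast]=11=a[slow] dup, fast++
slow=7 fast=11: a[fast]=11=a[slow] dup, fast++
slow=7 fast=12: a[fast]=12≠a[slow]=11 write a[8]=12, slow++,fast++
slow=8 fast=13: a[fast]=13≠a[slow]=12 write a[9]=13, slow++,fast++

length 9; prefix = [1, 2, 6, 7, 8, 10, 11, 12, 13]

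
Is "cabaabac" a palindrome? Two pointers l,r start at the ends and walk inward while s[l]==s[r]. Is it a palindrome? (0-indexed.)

palindrome

[0,7] 'c'=='c' → l++,r--
[1,6] 'a'=='a' → l++,r--
[2,5] 'b'=='b' → l++,r--
[3,4] 'a'=='a' → l++,r--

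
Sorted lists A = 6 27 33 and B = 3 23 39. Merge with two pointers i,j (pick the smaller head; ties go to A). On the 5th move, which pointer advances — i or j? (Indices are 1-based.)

i

i=1 j=1: A[i]=6>B[j]=3 take 3, j++
i=1 j=2: A[i]=6<=B[j]=23 take 6, i++
i=2 j=2: A[i]=27>B[j]=23 take 23, j++
i=2 j=3: A[i]=27<=B[j]=39 take 27, i++
i=3 j=3: A[i]=33<=B[j]=39 take 33, i++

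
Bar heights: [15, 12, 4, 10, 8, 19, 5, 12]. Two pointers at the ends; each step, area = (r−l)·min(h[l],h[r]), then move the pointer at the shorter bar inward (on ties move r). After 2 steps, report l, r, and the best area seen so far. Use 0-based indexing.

l=0, r=5, best area=84

l=0 r=7: min(15,12)*7=84 best=84 *, r--
l=0 r=6: min(15,5)*6=30 best=84, r--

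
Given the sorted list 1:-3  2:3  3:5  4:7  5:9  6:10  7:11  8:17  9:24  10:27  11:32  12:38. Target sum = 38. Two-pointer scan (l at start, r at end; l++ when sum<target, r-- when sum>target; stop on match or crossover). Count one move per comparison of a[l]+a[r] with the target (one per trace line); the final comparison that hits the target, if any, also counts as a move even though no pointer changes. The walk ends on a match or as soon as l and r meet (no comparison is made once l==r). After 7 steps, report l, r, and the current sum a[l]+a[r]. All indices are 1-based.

l=1 r=12: -3+38=35 <38, l++
l=2 r=12: 3+38=41 >38, r--
l=2 r=11: 3+32=35 <38, l++
l=3 r=11: 5+32=37 <38, l++
l=4 r=11: 7+32=39 >38, r--
l=4 r=10: 7+27=34 <38, l++
l=5 r=10: 9+27=36 <38, l++

l=6, r=10, sum=37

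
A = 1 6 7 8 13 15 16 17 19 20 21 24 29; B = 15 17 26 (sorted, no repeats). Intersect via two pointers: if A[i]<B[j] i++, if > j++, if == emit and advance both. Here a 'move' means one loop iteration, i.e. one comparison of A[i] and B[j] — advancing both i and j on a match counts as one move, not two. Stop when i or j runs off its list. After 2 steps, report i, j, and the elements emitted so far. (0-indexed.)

i=2, j=0, emitted=[]

[i=0,j=0] 1<15 → i++
[i=1,j=0] 6<15 → i++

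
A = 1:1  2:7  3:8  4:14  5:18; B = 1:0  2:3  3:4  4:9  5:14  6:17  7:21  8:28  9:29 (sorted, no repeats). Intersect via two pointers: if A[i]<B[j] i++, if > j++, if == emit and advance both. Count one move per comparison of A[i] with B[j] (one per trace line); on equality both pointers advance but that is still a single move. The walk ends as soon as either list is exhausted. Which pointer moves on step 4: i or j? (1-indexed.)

i=1 j=1: 1>0, j++
i=1 j=2: 1<3, i++
i=2 j=2: 7>3, j++
i=2 j=3: 7>4, j++

j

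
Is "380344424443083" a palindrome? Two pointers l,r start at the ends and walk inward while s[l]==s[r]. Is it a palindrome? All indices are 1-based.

palindrome

[1,15] '3'=='3' → l++,r--
[2,14] '8'=='8' → l++,r--
[3,13] '0'=='0' → l++,r--
[4,12] '3'=='3' → l++,r--
[5,11] '4'=='4' → l++,r--
[6,10] '4'=='4' → l++,r--
[7,9] '4'=='4' → l++,r--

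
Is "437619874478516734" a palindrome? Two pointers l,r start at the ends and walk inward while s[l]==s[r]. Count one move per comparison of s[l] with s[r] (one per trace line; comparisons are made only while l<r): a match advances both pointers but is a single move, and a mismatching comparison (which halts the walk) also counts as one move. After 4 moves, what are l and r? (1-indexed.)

l=5, r=14

[1,18] '4'=='4' → l++,r--
[2,17] '3'=='3' → l++,r--
[3,16] '7'=='7' → l++,r--
[4,15] '6'=='6' → l++,r--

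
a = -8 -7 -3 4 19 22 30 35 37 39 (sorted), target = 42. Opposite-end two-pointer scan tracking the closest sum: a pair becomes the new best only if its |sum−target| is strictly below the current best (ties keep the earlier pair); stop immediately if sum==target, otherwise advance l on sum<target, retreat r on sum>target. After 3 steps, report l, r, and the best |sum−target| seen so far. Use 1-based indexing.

l=4, r=10, best |Δ|=6

l=1 r=10: -8+39=31 d=11 *, l++
l=2 r=10: -7+39=32 d=10 *, l++
l=3 r=10: -3+39=36 d=6 *, l++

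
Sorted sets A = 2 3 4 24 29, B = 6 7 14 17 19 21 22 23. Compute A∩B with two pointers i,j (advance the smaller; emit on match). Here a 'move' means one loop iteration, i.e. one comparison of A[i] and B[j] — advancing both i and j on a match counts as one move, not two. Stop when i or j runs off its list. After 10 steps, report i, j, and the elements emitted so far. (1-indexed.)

i=4, j=8, emitted=[]

i=1 j=1: 2<6, i++
i=2 j=1: 3<6, i++
i=3 j=1: 4<6, i++
i=4 j=1: 24>6, j++
i=4 j=2: 24>7, j++
i=4 j=3: 24>14, j++
i=4 j=4: 24>17, j++
i=4 j=5: 24>19, j++
i=4 j=6: 24>21, j++
i=4 j=7: 24>22, j++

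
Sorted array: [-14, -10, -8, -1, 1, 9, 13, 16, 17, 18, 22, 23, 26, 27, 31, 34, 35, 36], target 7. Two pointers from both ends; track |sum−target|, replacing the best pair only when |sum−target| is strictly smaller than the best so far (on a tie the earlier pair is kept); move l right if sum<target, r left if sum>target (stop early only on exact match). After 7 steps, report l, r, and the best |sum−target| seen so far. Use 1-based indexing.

l=1, r=11, best |Δ|=2

[1,18] -14+36=22 d=15 * → r--
[1,17] -14+35=21 d=14 * → r--
[1,16] -14+34=20 d=13 * → r--
[1,15] -14+31=17 d=10 * → r--
[1,14] -14+27=13 d=6 * → r--
[1,13] -14+26=12 d=5 * → r--
[1,12] -14+23=9 d=2 * → r--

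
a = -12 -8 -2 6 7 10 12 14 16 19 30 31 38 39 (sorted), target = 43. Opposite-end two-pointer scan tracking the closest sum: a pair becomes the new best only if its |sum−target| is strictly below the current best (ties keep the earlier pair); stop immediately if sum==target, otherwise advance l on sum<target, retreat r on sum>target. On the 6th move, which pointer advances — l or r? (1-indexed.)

l

[1,14] -12+39=27 d=16 * → l++
[2,14] -8+39=31 d=12 * → l++
[3,14] -2+39=37 d=6 * → l++
[4,14] 6+39=45 d=2 * → r--
[4,13] 6+38=44 d=1 * → r--
[4,12] 6+31=37 d=6 → l++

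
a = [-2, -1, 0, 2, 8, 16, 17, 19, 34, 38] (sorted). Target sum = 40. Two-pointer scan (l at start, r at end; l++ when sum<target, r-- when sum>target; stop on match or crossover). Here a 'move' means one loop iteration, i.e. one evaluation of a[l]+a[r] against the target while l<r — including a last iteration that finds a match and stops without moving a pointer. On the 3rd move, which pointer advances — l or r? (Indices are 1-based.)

l=1 r=10: -2+38=36 <40, l++
l=2 r=10: -1+38=37 <40, l++
l=3 r=10: 0+38=38 <40, l++

l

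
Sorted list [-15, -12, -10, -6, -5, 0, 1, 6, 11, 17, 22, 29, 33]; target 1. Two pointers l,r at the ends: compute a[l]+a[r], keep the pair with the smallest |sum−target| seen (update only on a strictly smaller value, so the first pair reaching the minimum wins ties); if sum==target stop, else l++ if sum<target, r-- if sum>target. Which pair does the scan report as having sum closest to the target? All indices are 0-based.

l=0 r=12: -15+33=18 d=17 *, r--
l=0 r=11: -15+29=14 d=13 *, r--
l=0 r=10: -15+22=7 d=6 *, r--
l=0 r=9: -15+17=2 d=1 *, r--
l=0 r=8: -15+11=-4 d=5, l++
l=1 r=8: -12+11=-1 d=2, l++
l=2 r=8: -10+11=1 d=0 *, stop

pair (-10, 11) with sum 1 (|Δ|=0)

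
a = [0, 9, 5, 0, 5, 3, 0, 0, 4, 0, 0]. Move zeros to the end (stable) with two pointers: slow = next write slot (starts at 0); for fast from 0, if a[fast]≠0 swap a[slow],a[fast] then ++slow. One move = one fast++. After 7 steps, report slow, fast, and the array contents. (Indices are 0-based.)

slow=4, fast=7, a=[9, 5, 5, 3, 0, 0, 0, 0, 4, 0, 0]

(s=0,f=0) a[fast]=0 → fast++
(s=0,f=1) a[fast]=9≠0 swap→a[0]=9 → slow++,fast++
(s=1,f=2) a[fast]=5≠0 swap→a[1]=5 → slow++,fast++
(s=2,f=3) a[fast]=0 → fast++
(s=2,f=4) a[fast]=5≠0 swap→a[2]=5 → slow++,fast++
(s=3,f=5) a[fast]=3≠0 swap→a[3]=3 → slow++,fast++
(s=4,f=6) a[fast]=0 → fast++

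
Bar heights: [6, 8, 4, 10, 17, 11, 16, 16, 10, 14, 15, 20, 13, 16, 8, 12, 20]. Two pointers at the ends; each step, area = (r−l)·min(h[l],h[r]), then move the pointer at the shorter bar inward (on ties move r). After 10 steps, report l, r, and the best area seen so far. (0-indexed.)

[0,16] min(6,20)*16=96 best=96 * → l++
[1,16] min(8,20)*15=120 best=120 * → l++
[2,16] min(4,20)*14=56 best=120 → l++
[3,16] min(10,20)*13=130 best=130 * → l++
[4,16] min(17,20)*12=204 best=204 * → l++
[5,16] min(11,20)*11=121 best=204 → l++
[6,16] min(16,20)*10=160 best=204 → l++
[7,16] min(16,20)*9=144 best=204 → l++
[8,16] min(10,20)*8=80 best=204 → l++
[9,16] min(14,20)*7=98 best=204 → l++

l=10, r=16, best area=204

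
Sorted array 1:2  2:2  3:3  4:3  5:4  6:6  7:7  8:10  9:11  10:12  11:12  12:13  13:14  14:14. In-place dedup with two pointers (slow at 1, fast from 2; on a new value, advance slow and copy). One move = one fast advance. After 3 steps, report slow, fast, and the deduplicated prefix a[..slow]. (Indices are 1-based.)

slow=2, fast=5, prefix=[2, 3]

slow=1 fast=2: a[fast]=2=a[slow] dup, fast++
slow=1 fast=3: a[fast]=3≠a[slow]=2 write a[2]=3, slow++,fast++
slow=2 fast=4: a[fast]=3=a[slow] dup, fast++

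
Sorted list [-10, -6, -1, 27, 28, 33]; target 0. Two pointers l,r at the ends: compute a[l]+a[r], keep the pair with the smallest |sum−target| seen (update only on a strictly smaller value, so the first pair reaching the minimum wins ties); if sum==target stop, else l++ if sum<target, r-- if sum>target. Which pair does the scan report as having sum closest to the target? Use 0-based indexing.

l=0 r=5: -10+33=23 d=23 *, r--
l=0 r=4: -10+28=18 d=18 *, r--
l=0 r=3: -10+27=17 d=17 *, r--
l=0 r=2: -10+-1=-11 d=11 *, l++
l=1 r=2: -6+-1=-7 d=7 *, l++

pair (-6, -1) with sum -7 (|Δ|=7)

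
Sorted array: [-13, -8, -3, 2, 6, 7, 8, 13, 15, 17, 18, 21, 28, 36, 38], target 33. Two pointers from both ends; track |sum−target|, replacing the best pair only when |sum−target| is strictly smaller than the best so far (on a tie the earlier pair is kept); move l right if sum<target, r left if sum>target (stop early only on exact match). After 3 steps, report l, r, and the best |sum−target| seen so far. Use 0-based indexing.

l=2, r=13, best |Δ|=2

l=0 r=14: -13+38=25 d=8 *, l++
l=1 r=14: -8+38=30 d=3 *, l++
l=2 r=14: -3+38=35 d=2 *, r--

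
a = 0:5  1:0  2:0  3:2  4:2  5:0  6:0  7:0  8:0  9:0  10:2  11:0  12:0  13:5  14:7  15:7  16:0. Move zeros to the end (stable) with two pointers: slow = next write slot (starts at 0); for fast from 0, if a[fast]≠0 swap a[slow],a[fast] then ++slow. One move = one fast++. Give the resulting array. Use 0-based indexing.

(s=0,f=0) a[fast]=5≠0 swap→a[0]=5 → slow++,fast++
(s=1,f=1) a[fast]=0 → fast++
(s=1,f=2) a[fast]=0 → fast++
(s=1,f=3) a[fast]=2≠0 swap→a[1]=2 → slow++,fast++
(s=2,f=4) a[fast]=2≠0 swap→a[2]=2 → slow++,fast++
(s=3,f=5) a[fast]=0 → fast++
(s=3,f=6) a[fast]=0 → fast++
(s=3,f=7) a[fast]=0 → fast++
(s=3,f=8) a[fast]=0 → fast++
(s=3,f=9) a[fast]=0 → fast++
(s=3,f=10) a[fast]=2≠0 swap→a[3]=2 → slow++,fast++
(s=4,f=11) a[fast]=0 → fast++
(s=4,f=12) a[fast]=0 → fast++
(s=4,f=13) a[fast]=5≠0 swap→a[4]=5 → slow++,fast++
(s=5,f=14) a[fast]=7≠0 swap→a[5]=7 → slow++,fast++
(s=6,f=15) a[fast]=7≠0 swap→a[6]=7 → slow++,fast++
(s=7,f=16) a[fast]=0 → fast++

[5, 2, 2, 2, 5, 7, 7, 0, 0, 0, 0, 0, 0, 0, 0, 0, 0]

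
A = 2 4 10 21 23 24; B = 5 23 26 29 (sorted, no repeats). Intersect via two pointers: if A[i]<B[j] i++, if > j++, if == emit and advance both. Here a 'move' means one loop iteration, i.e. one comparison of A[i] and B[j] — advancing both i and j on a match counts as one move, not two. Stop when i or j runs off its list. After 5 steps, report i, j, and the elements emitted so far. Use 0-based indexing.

i=4, j=1, emitted=[]

i=0 j=0: 2<5, i++
i=1 j=0: 4<5, i++
i=2 j=0: 10>5, j++
i=2 j=1: 10<23, i++
i=3 j=1: 21<23, i++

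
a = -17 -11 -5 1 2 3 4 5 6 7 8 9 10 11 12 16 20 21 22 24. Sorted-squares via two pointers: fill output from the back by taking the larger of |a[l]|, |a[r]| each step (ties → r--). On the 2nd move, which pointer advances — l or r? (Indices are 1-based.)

l=1 r=20: |-17|<=|24| out[20]=576, r--
l=1 r=19: |-17|<=|22| out[19]=484, r--

r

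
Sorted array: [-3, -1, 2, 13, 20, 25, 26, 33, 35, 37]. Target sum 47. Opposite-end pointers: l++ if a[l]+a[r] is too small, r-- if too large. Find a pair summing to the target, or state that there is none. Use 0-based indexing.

no pair

[0,9] -3+37=34 <47 → l++
[1,9] -1+37=36 <47 → l++
[2,9] 2+37=39 <47 → l++
[3,9] 13+37=50 >47 → r--
[3,8] 13+35=48 >47 → r--
[3,7] 13+33=46 <47 → l++
[4,7] 20+33=53 >47 → r--
[4,6] 20+26=46 <47 → l++
[5,6] 25+26=51 >47 → r--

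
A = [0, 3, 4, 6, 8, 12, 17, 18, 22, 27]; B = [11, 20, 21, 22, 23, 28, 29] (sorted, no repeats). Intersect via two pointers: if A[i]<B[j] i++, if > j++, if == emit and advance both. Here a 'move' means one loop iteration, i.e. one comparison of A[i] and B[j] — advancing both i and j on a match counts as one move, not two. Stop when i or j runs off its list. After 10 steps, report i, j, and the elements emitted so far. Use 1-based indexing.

i=9, j=3, emitted=[]

[i=1,j=1] 0<11 → i++
[i=2,j=1] 3<11 → i++
[i=3,j=1] 4<11 → i++
[i=4,j=1] 6<11 → i++
[i=5,j=1] 8<11 → i++
[i=6,j=1] 12>11 → j++
[i=6,j=2] 12<20 → i++
[i=7,j=2] 17<20 → i++
[i=8,j=2] 18<20 → i++
[i=9,j=2] 22>20 → j++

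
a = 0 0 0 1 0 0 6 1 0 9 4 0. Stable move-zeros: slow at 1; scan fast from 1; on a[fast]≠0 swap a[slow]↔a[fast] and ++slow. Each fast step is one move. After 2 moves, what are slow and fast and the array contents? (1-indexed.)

(s=1,f=1) a[fast]=0 → fast++
(s=1,f=2) a[fast]=0 → fast++

slow=1, fast=3, a=[0, 0, 0, 1, 0, 0, 6, 1, 0, 9, 4, 0]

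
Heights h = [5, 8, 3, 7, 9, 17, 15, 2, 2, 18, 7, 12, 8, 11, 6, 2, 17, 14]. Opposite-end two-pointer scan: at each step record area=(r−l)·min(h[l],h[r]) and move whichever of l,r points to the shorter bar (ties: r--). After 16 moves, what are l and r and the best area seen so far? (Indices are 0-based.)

l=8, r=9, best area=187

l=0 r=17: min(5,14)*17=85 best=85 *, l++
l=1 r=17: min(8,14)*16=128 best=128 *, l++
l=2 r=17: min(3,14)*15=45 best=128, l++
l=3 r=17: min(7,14)*14=98 best=128, l++
l=4 r=17: min(9,14)*13=117 best=128, l++
l=5 r=17: min(17,14)*12=168 best=168 *, r--
l=5 r=16: min(17,17)*11=187 best=187 *, r--
l=5 r=15: min(17,2)*10=20 best=187, r--
l=5 r=14: min(17,6)*9=54 best=187, r--
l=5 r=13: min(17,11)*8=88 best=187, r--
l=5 r=12: min(17,8)*7=56 best=187, r--
l=5 r=11: min(17,12)*6=72 best=187, r--
l=5 r=10: min(17,7)*5=35 best=187, r--
l=5 r=9: min(17,18)*4=68 best=187, l++
l=6 r=9: min(15,18)*3=45 best=187, l++
l=7 r=9: min(2,18)*2=4 best=187, l++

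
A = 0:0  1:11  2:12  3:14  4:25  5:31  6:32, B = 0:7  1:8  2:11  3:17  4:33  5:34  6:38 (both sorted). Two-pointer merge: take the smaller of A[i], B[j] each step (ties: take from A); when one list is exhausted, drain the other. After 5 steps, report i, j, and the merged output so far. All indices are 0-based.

i=0 j=0: A[i]=0<=B[j]=7 take 0, i++
i=1 j=0: A[i]=11>B[j]=7 take 7, j++
i=1 j=1: A[i]=11>B[j]=8 take 8, j++
i=1 j=2: A[i]=11<=B[j]=11 take 11, i++
i=2 j=2: A[i]=12>B[j]=11 take 11, j++

i=2, j=3, merged so far=[0, 7, 8, 11, 11]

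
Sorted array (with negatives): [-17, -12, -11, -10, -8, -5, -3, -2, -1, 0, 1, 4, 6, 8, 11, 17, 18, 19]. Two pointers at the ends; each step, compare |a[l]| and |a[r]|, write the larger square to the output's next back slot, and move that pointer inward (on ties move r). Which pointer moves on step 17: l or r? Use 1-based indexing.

l

[1,18] |-17|<=|19| out[18]=361 → r--
[1,17] |-17|<=|18| out[17]=324 → r--
[1,16] |-17|<=|17| out[16]=289 → r--
[1,15] |-17|>|11| out[15]=289 → l++
[2,15] |-12|>|11| out[14]=144 → l++
[3,15] |-11|<=|11| out[13]=121 → r--
[3,14] |-11|>|8| out[12]=121 → l++
[4,14] |-10|>|8| out[11]=100 → l++
[5,14] |-8|<=|8| out[10]=64 → r--
[5,13] |-8|>|6| out[9]=64 → l++
[6,13] |-5|<=|6| out[8]=36 → r--
[6,12] |-5|>|4| out[7]=25 → l++
[7,12] |-3|<=|4| out[6]=16 → r--
[7,11] |-3|>|1| out[5]=9 → l++
[8,11] |-2|>|1| out[4]=4 → l++
[9,11] |-1|<=|1| out[3]=1 → r--
[9,10] |-1|>|0| out[2]=1 → l++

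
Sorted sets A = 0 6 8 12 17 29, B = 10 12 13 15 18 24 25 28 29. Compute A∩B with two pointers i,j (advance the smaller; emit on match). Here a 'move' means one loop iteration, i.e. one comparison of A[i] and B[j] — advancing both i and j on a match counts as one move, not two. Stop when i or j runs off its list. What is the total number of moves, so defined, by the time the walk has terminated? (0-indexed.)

[i=0,j=0] 0<10 → i++
[i=1,j=0] 6<10 → i++
[i=2,j=0] 8<10 → i++
[i=3,j=0] 12>10 → j++
[i=3,j=1] 12==12 emit → i++,j++
[i=4,j=2] 17>13 → j++
[i=4,j=3] 17>15 → j++
[i=4,j=4] 17<18 → i++
[i=5,j=4] 29>18 → j++
[i=5,j=5] 29>24 → j++
[i=5,j=6] 29>25 → j++
[i=5,j=7] 29>28 → j++
[i=5,j=8] 29==29 emit → i++,j++

13 moves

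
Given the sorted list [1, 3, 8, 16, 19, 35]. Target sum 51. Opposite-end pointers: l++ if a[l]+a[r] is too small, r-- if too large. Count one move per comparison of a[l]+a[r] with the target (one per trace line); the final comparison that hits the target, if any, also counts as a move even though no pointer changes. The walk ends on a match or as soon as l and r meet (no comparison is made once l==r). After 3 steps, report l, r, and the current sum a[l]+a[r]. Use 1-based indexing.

l=4, r=6, sum=51

l=1 r=6: 1+35=36 <51, l++
l=2 r=6: 3+35=38 <51, l++
l=3 r=6: 8+35=43 <51, l++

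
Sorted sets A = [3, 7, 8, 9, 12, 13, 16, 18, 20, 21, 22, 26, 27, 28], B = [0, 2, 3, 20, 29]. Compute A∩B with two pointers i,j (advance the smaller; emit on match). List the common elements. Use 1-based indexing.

intersection = [3, 20]

i=1 j=1: 3>0, j++
i=1 j=2: 3>2, j++
i=1 j=3: 3==3 emit, i++,j++
i=2 j=4: 7<20, i++
i=3 j=4: 8<20, i++
i=4 j=4: 9<20, i++
i=5 j=4: 12<20, i++
i=6 j=4: 13<20, i++
i=7 j=4: 16<20, i++
i=8 j=4: 18<20, i++
i=9 j=4: 20==20 emit, i++,j++
i=10 j=5: 21<29, i++
i=11 j=5: 22<29, i++
i=12 j=5: 26<29, i++
i=13 j=5: 27<29, i++
i=14 j=5: 28<29, i++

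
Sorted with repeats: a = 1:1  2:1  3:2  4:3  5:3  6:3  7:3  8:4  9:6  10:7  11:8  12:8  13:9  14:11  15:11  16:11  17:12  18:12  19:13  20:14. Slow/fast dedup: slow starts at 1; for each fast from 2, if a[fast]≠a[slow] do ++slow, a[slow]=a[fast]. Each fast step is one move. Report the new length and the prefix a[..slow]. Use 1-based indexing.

length 12; prefix = [1, 2, 3, 4, 6, 7, 8, 9, 11, 12, 13, 14]

(s=1,f=2) a[fast]=1=a[slow] dup → fast++
(s=1,f=3) a[fast]=2≠a[slow]=1 write a[2]=2 → slow++,fast++
(s=2,f=4) a[fast]=3≠a[slow]=2 write a[3]=3 → slow++,fast++
(s=3,f=5) a[fast]=3=a[slow] dup → fast++
(s=3,f=6) a[fast]=3=a[slow] dup → fast++
(s=3,f=7) a[fast]=3=a[slow] dup → fast++
(s=3,f=8) a[fast]=4≠a[slow]=3 write a[4]=4 → slow++,fast++
(s=4,f=9) a[fast]=6≠a[slow]=4 write a[5]=6 → slow++,fast++
(s=5,f=10) a[fast]=7≠a[slow]=6 write a[6]=7 → slow++,fast++
(s=6,f=11) a[fast]=8≠a[slow]=7 write a[7]=8 → slow++,fast++
(s=7,f=12) a[fast]=8=a[slow] dup → fast++
(s=7,f=13) a[fast]=9≠a[slow]=8 write a[8]=9 → slow++,fast++
(s=8,f=14) a[fast]=11≠a[slow]=9 write a[9]=11 → slow++,fast++
(s=9,f=15) a[fast]=11=a[slow] dup → fast++
(s=9,f=16) a[fast]=11=a[slow] dup → fast++
(s=9,f=17) a[fast]=12≠a[slow]=11 write a[10]=12 → slow++,fast++
(s=10,f=18) a[fast]=12=a[slow] dup → fast++
(s=10,f=19) a[fast]=13≠a[slow]=12 write a[11]=13 → slow++,fast++
(s=11,f=20) a[fast]=14≠a[slow]=13 write a[12]=14 → slow++,fast++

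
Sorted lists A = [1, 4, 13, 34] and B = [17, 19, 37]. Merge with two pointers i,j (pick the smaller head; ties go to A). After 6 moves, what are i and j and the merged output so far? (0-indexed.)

[i=0,j=0] A[i]=1<=B[j]=17 take 1 → i++
[i=1,j=0] A[i]=4<=B[j]=17 take 4 → i++
[i=2,j=0] A[i]=13<=B[j]=17 take 13 → i++
[i=3,j=0] A[i]=34>B[j]=17 take 17 → j++
[i=3,j=1] A[i]=34>B[j]=19 take 19 → j++
[i=3,j=2] A[i]=34<=B[j]=37 take 34 → i++

i=4, j=2, merged so far=[1, 4, 13, 17, 19, 34]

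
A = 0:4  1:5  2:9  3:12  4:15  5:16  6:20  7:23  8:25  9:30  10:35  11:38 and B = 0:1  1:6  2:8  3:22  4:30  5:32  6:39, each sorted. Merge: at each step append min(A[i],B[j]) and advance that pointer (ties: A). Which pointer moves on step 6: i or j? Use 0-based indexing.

i

i=0 j=0: A[i]=4>B[j]=1 take 1, j++
i=0 j=1: A[i]=4<=B[j]=6 take 4, i++
i=1 j=1: A[i]=5<=B[j]=6 take 5, i++
i=2 j=1: A[i]=9>B[j]=6 take 6, j++
i=2 j=2: A[i]=9>B[j]=8 take 8, j++
i=2 j=3: A[i]=9<=B[j]=22 take 9, i++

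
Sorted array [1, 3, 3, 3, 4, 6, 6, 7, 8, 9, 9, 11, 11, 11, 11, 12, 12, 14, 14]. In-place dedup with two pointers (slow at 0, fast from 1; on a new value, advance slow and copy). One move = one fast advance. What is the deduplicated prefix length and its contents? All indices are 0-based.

slow=0 fast=1: a[fast]=3≠a[slow]=1 write a[1]=3, slow++,fast++
slow=1 fast=2: a[fast]=3=a[slow] dup, fast++
slow=1 fast=3: a[fast]=3=a[slow] dup, fast++
slow=1 fast=4: a[fast]=4≠a[slow]=3 write a[2]=4, slow++,fast++
slow=2 fast=5: a[fast]=6≠a[slow]=4 write a[3]=6, slow++,fast++
slow=3 fast=6: a[fast]=6=a[slow] dup, fast++
slow=3 fast=7: a[fast]=7≠a[slow]=6 write a[4]=7, slow++,fast++
slow=4 fast=8: a[fast]=8≠a[slow]=7 write a[5]=8, slow++,fast++
slow=5 fast=9: a[fast]=9≠a[slow]=8 write a[6]=9, slow++,fast++
slow=6 fast=10: a[fast]=9=a[slow] dup, fast++
slow=6 fast=11: a[fast]=11≠a[slow]=9 write a[7]=11, slow++,fast++
slow=7 fast=12: a[fast]=11=a[slow] dup, fast++
slow=7 fast=13: a[fast]=11=a[slow] dup, fast++
slow=7 fast=14: a[fast]=11=a[slow] dup, fast++
slow=7 fast=15: a[fast]=12≠a[slow]=11 write a[8]=12, slow++,fast++
slow=8 fast=16: a[fast]=12=a[slow] dup, fast++
slow=8 fast=17: a[fast]=14≠a[slow]=12 write a[9]=14, slow++,fast++
slow=9 fast=18: a[fast]=14=a[slow] dup, fast++

length 10; prefix = [1, 3, 4, 6, 7, 8, 9, 11, 12, 14]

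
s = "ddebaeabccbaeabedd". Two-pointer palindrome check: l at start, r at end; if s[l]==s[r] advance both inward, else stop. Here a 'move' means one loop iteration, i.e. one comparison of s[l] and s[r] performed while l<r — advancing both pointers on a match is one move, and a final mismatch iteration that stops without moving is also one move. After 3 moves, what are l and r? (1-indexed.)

l=4, r=15

[1,18] 'd'=='d' → l++,r--
[2,17] 'd'=='d' → l++,r--
[3,16] 'e'=='e' → l++,r--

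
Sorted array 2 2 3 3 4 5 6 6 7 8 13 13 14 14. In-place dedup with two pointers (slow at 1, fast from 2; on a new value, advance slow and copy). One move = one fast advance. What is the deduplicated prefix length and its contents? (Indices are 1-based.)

(s=1,f=2) a[fast]=2=a[slow] dup → fast++
(s=1,f=3) a[fast]=3≠a[slow]=2 write a[2]=3 → slow++,fast++
(s=2,f=4) a[fast]=3=a[slow] dup → fast++
(s=2,f=5) a[fast]=4≠a[slow]=3 write a[3]=4 → slow++,fast++
(s=3,f=6) a[fast]=5≠a[slow]=4 write a[4]=5 → slow++,fast++
(s=4,f=7) a[fast]=6≠a[slow]=5 write a[5]=6 → slow++,fast++
(s=5,f=8) a[fast]=6=a[slow] dup → fast++
(s=5,f=9) a[fast]=7≠a[slow]=6 write a[6]=7 → slow++,fast++
(s=6,f=10) a[fast]=8≠a[slow]=7 write a[7]=8 → slow++,fast++
(s=7,f=11) a[fast]=13≠a[slow]=8 write a[8]=13 → slow++,fast++
(s=8,f=12) a[fast]=13=a[slow] dup → fast++
(s=8,f=13) a[fast]=14≠a[slow]=13 write a[9]=14 → slow++,fast++
(s=9,f=14) a[fast]=14=a[slow] dup → fast++

length 9; prefix = [2, 3, 4, 5, 6, 7, 8, 13, 14]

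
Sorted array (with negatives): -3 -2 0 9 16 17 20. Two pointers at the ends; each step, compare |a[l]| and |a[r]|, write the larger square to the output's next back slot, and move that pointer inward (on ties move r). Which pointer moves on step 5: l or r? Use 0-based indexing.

l=0 r=6: |-3|<=|20| out[6]=400, r--
l=0 r=5: |-3|<=|17| out[5]=289, r--
l=0 r=4: |-3|<=|16| out[4]=256, r--
l=0 r=3: |-3|<=|9| out[3]=81, r--
l=0 r=2: |-3|>|0| out[2]=9, l++

l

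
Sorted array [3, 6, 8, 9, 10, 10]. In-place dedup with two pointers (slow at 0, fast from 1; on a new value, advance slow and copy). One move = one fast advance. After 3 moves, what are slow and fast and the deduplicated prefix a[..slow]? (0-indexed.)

slow=3, fast=4, prefix=[3, 6, 8, 9]

(s=0,f=1) a[fast]=6≠a[slow]=3 write a[1]=6 → slow++,fast++
(s=1,f=2) a[fast]=8≠a[slow]=6 write a[2]=8 → slow++,fast++
(s=2,f=3) a[fast]=9≠a[slow]=8 write a[3]=9 → slow++,fast++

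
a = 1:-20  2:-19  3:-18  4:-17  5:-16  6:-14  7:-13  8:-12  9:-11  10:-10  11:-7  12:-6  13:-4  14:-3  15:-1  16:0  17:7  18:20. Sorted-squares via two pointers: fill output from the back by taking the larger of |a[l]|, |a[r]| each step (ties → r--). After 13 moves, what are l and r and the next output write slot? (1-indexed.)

[1,18] |-20|<=|20| out[18]=400 → r--
[1,17] |-20|>|7| out[17]=400 → l++
[2,17] |-19|>|7| out[16]=361 → l++
[3,17] |-18|>|7| out[15]=324 → l++
[4,17] |-17|>|7| out[14]=289 → l++
[5,17] |-16|>|7| out[13]=256 → l++
[6,17] |-14|>|7| out[12]=196 → l++
[7,17] |-13|>|7| out[11]=169 → l++
[8,17] |-12|>|7| out[10]=144 → l++
[9,17] |-11|>|7| out[9]=121 → l++
[10,17] |-10|>|7| out[8]=100 → l++
[11,17] |-7|<=|7| out[7]=49 → r--
[11,16] |-7|>|0| out[6]=49 → l++

l=12, r=16, next write slot=5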